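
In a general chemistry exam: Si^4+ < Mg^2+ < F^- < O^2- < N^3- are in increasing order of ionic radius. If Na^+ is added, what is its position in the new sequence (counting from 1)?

Isoelectronic series (10 e⁻ each). Size is set by nuclear charge: more protons means a smaller ion. Si^4+ (Z=14), Mg^2+ (Z=12), Na^+ (Z=11), F^- (Z=9), O^2- (Z=8), N^3- (Z=7).
Merged order: Si^4+ < Mg^2+ < Na^+ < F^- < O^2- < N^3- — Na^+ is number 3.

3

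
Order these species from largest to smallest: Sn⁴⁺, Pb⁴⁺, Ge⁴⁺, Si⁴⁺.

Pb⁴⁺ > Sn⁴⁺ > Ge⁴⁺ > Si⁴⁺

These ions sit in one column with identical charge. Each step down the periodic table adds a principal shell, increasing the radius.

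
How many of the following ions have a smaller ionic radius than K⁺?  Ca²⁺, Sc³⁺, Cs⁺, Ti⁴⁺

3

First list Z and electron count for each: Ti⁴⁺ (Z=22, 18 e⁻), Sc³⁺ (Z=21, 18 e⁻), Ca²⁺ (Z=20, 18 e⁻), K⁺ (Z=19, 18 e⁻), Cs⁺ (Z=55, 54 e⁻). Ti⁴⁺ < Sc³⁺ (both 18 e⁻, Z=22>21); Sc³⁺ < Ca²⁺ (isoelectronic, higher Z=21 is smaller); Ca²⁺ < K⁺ (isoelectronic, higher Z=20 is smaller); K⁺ < Cs⁺ (same group, 2 shells fewer).
Relative to K⁺, the ions that are smaller are Ti⁴⁺, Sc³⁺, Ca²⁺. Count: 3.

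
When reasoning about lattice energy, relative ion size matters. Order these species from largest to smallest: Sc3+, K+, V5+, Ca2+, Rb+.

First list Z and electron count for each: V5+: 18 e⁻, Z=23, Sc3+: 18 e⁻, Z=21, Ca2+: 18 e⁻, Z=20, K+: 18 e⁻, Z=19, Rb+: 36 e⁻, Z=37. V5+ < Sc3+ (isoelectronic, higher Z=23 is smaller); Sc3+ < Ca2+ (both 18 e⁻, Z=21>20); Ca2+ < K+ (both 18 e⁻, Z=20>19); K+ < Rb+ (same group, period 4 vs 5).

Rb+ > K+ > Ca2+ > Sc3+ > V5+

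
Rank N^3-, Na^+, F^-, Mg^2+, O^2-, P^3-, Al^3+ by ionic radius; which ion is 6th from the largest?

Tabulating Z and e⁻: Al^3+ has 10 e⁻ (Z=13), Mg^2+ has 10 e⁻ (Z=12), Na^+ has 10 e⁻ (Z=11), F^- has 10 e⁻ (Z=9), O^2- has 10 e⁻ (Z=8), N^3- has 10 e⁻ (Z=7), P^3- has 18 e⁻ (Z=15). Al^3+ < Mg^2+ (isoelectronic, higher Z=13 is smaller); Mg^2+ < Na^+ (both 10 e⁻, Z=12>11); Na^+ < F^- (both 10 e⁻, Z=11>9); F^- < O^2- (isoelectronic, higher Z=9 is smaller); O^2- < N^3- (isoelectronic, higher Z=8 is smaller); N^3- < P^3- (same group, 1 shell fewer).
Full ascending order: Al^3+ < Mg^2+ < Na^+ < F^- < O^2- < N^3- < P^3-. Counting from the largest, position 6 is Mg^2+.

Mg^2+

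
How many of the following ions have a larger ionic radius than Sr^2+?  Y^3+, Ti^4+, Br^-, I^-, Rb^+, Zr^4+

3

Tabulating Z and e⁻: Ti^4+: 18 e⁻, Z=22, Zr^4+: 36 e⁻, Z=40, Y^3+: 36 e⁻, Z=39, Sr^2+: 36 e⁻, Z=38, Rb^+: 36 e⁻, Z=37, Br^-: 36 e⁻, Z=35, I^-: 54 e⁻, Z=53. Ti^4+ < Zr^4+ (same group, period 4 vs 5); Zr^4+ < Y^3+ (isoelectronic, higher Z=40 is smaller); Y^3+ < Sr^2+ (isoelectronic, higher Z=39 is smaller); Sr^2+ < Rb^+ (isoelectronic, higher Z=38 is smaller); Rb^+ < Br^- (isoelectronic, higher Z=37 is smaller); Br^- < I^- (same group, period 4 vs 5).
Placing each against Sr^2+: smaller — Ti^4+, Zr^4+, Y^3+; larger — Rb^+, Br^-, I^-. That's 3.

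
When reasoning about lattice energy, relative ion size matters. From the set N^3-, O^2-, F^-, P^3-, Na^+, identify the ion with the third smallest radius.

O^2-

First list Z and electron count for each: Na^+ has 10 e⁻ (Z=11), F^- has 10 e⁻ (Z=9), O^2- has 10 e⁻ (Z=8), N^3- has 10 e⁻ (Z=7), P^3- has 18 e⁻ (Z=15). Na^+ < F^- (isoelectronic, higher Z=11 is smaller); F^- < O^2- (isoelectronic, higher Z=9 is smaller); O^2- < N^3- (both 10 e⁻, Z=8>7); N^3- < P^3- (same group, 1 shell fewer).
Full ascending order: Na^+ < F^- < O^2- < N^3- < P^3-. Counting from the smallest, position 3 is O^2-.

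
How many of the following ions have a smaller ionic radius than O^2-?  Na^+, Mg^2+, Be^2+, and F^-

4

Electron counts and nuclear charges: Be^2+: 2 e⁻, Z=4, Mg^2+: 10 e⁻, Z=12, Na^+: 10 e⁻, Z=11, F^-: 10 e⁻, Z=9, O^2-: 10 e⁻, Z=8. Be^2+ < Mg^2+ (same group, period 2 vs 3); Mg^2+ < Na^+ (isoelectronic, higher Z=12 is smaller); Na^+ < F^- (both 10 e⁻, Z=11>9); F^- < O^2- (both 10 e⁻, Z=9>8).
Overall: Be^2+ < Mg^2+ < Na^+ < F^- < O^2-. O^2- has 4 below it and 0 above. That's 4.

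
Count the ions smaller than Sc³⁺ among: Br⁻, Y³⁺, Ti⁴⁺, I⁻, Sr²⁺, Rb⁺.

1

Work out protons and electrons: Ti⁴⁺: 18 e⁻, Z=22, Sc³⁺: 18 e⁻, Z=21, Y³⁺: 36 e⁻, Z=39, Sr²⁺: 36 e⁻, Z=38, Rb⁺: 36 e⁻, Z=37, Br⁻: 36 e⁻, Z=35, I⁻: 54 e⁻, Z=53. Ti⁴⁺ < Sc³⁺ (isoelectronic, higher Z=22 is smaller); Sc³⁺ < Y³⁺ (same group, 1 shell fewer); Y³⁺ < Sr²⁺ (both 36 e⁻, Z=39>38); Sr²⁺ < Rb⁺ (isoelectronic, higher Z=38 is smaller); Rb⁺ < Br⁻ (isoelectronic, higher Z=37 is smaller); Br⁻ < I⁻ (same group, 1 shell fewer).
Ordering all of them (including Sc³⁺) by radius gives Ti⁴⁺ < Sc³⁺ < Y³⁺ < Sr²⁺ < Rb⁺ < Br⁻ < I⁻. That's 1.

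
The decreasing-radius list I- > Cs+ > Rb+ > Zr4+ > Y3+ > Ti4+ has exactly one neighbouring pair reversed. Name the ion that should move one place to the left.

Y3+

The pair Zr4+, Y3+ is the wrong way round — they are isoelectronic (36 e⁻) and Zr has more protons than Y (40 vs 39), making Zr4+ smaller. All other adjacent pairs agree with periodic trends, so Y3+ is the misplaced ion.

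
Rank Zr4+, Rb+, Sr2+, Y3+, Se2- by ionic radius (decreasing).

Se2- > Rb+ > Sr2+ > Y3+ > Zr4+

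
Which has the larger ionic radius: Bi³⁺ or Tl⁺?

Tl⁺

All of these have 80 electrons (isoelectronic). With the same electron cloud, the ion with the most protons pulls it in tightest. Nuclear charges: Bi³⁺ (Z=83), Tl⁺ (Z=81). Highest Z is smallest.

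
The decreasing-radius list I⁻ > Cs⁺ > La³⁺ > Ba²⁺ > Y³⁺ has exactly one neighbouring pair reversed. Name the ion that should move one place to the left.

Ba²⁺

Scanning neighbour by neighbour, only La³⁺/Ba²⁺ violates a trend: both have 54 electrons but Z(La)=57 > Z(Ba)=56, so La³⁺ should be the smaller of the two. That makes Ba²⁺ the one sitting a position late relative to where it belongs.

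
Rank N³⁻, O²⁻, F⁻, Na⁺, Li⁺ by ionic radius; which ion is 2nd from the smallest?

Na⁺

Electron counts and nuclear charges: Li⁺ (Z=3, 2 e⁻), Na⁺ (Z=11, 10 e⁻), F⁻ (Z=9, 10 e⁻), O²⁻ (Z=8, 10 e⁻), N³⁻ (Z=7, 10 e⁻). Li⁺ < Na⁺ (same group, period 2 vs 3); Na⁺ < F⁻ (isoelectronic, higher Z=11 is smaller); F⁻ < O²⁻ (isoelectronic, higher Z=9 is smaller); O²⁻ < N³⁻ (both 10 e⁻, Z=8>7).
That gives Li⁺ < Na⁺ < F⁻ < O²⁻ < N³⁻. From the smallest end, number 2 is Na⁺.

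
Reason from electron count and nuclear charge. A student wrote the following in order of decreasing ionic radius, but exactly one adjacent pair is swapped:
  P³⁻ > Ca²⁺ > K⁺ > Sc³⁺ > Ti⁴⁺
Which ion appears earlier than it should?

Ca²⁺

Scanning neighbour by neighbour, only Ca²⁺/K⁺ violates a trend: Ca²⁺ and K⁺ share 18 electrons; the higher nuclear charge on Ca (Z=20) contracts it more, so Ca²⁺ < K⁺. That makes Ca²⁺ the one sitting a position early relative to where it belongs.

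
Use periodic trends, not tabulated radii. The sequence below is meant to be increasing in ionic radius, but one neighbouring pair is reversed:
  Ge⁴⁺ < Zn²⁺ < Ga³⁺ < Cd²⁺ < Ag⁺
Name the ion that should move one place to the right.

Zn²⁺

Scanning neighbour by neighbour, only Zn²⁺/Ga³⁺ violates a trend: they are isoelectronic (28 e⁻) and Ga has more protons than Zn (31 vs 30), making Ga³⁺ smaller. That makes Zn²⁺ the one sitting a position early relative to where it belongs.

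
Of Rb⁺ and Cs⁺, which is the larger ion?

Cs⁺

These ions sit in one column with identical charge. Each step down the periodic table adds a principal shell, increasing the radius.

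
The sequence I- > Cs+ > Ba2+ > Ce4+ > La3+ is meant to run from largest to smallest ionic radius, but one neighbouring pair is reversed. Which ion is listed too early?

Check each adjacent pair. Ce4+ and La3+ are reversed: Ce4+ and La3+ share 54 electrons; the higher nuclear charge on Ce (Z=58) contracts it more, so Ce4+ < La3+. No other neighbouring pair contradicts the periodic trends, so Ce4+ is the ion listed too early.

Ce4+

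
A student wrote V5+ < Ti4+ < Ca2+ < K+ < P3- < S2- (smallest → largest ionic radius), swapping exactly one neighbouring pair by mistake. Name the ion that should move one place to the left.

S2-

The pair P3-, S2- is the wrong way round — S2- and P3- share 18 electrons; the higher nuclear charge on S (Z=16) contracts it more, so S2- < P3-. All other adjacent pairs agree with periodic trends, so S2- is the misplaced ion.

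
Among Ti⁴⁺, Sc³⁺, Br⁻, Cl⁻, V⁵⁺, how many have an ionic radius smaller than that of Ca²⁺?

3

First list Z and electron count for each: V⁵⁺: 18 e⁻, Z=23, Ti⁴⁺: 18 e⁻, Z=22, Sc³⁺: 18 e⁻, Z=21, Ca²⁺: 18 e⁻, Z=20, Cl⁻: 18 e⁻, Z=17, Br⁻: 36 e⁻, Z=35. V⁵⁺ < Ti⁴⁺ (isoelectronic, higher Z=23 is smaller); Ti⁴⁺ < Sc³⁺ (isoelectronic, higher Z=22 is smaller); Sc³⁺ < Ca²⁺ (isoelectronic, higher Z=21 is smaller); Ca²⁺ < Cl⁻ (both 18 e⁻, Z=20>17); Cl⁻ < Br⁻ (same group, 1 shell fewer).
Placing each against Ca²⁺: smaller — V⁵⁺, Ti⁴⁺, Sc³⁺; larger — Cl⁻, Br⁻. That's 3.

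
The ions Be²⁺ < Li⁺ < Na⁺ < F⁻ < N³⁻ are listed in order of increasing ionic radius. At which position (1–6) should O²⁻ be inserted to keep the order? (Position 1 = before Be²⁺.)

5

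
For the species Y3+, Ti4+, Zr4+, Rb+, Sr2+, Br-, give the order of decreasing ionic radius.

Br- > Rb+ > Sr2+ > Y3+ > Zr4+ > Ti4+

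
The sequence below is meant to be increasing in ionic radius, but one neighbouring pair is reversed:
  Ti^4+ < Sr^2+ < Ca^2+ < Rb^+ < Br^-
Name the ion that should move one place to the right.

Check each adjacent pair. Sr^2+ and Ca^2+ are reversed: Ca^2+ and Sr^2+ are in one column with the same charge; the lighter period-4 ion has one fewer shell and is smaller. No other neighbouring pair contradicts the periodic trends, so Sr^2+ is the ion listed too early.

Sr^2+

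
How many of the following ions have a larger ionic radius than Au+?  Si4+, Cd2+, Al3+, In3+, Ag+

Tabulating Z and e⁻: Si4+ has 10 e⁻ (Z=14), Al3+ has 10 e⁻ (Z=13), In3+ has 46 e⁻ (Z=49), Cd2+ has 46 e⁻ (Z=48), Ag+ has 46 e⁻ (Z=47), Au+ has 78 e⁻ (Z=79). Si4+ < Al3+ (both 10 e⁻, Z=14>13); Al3+ < In3+ (same group, 2 shells fewer); In3+ < Cd2+ (both 46 e⁻, Z=49>48); Cd2+ < Ag+ (both 46 e⁻, Z=48>47); Ag+ < Au+ (same group, period 5 vs 6).
Relative to Au+, the ions that are larger are none. That's 0.

0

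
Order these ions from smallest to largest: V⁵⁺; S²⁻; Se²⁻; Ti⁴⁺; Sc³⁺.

V⁵⁺ < Ti⁴⁺ < Sc³⁺ < S²⁻ < Se²⁻

Tabulating Z and e⁻: V⁵⁺: 18 e⁻, Z=23, Ti⁴⁺: 18 e⁻, Z=22, Sc³⁺: 18 e⁻, Z=21, S²⁻: 18 e⁻, Z=16, Se²⁻: 36 e⁻, Z=34. V⁵⁺ < Ti⁴⁺ (isoelectronic, higher Z=23 is smaller); Ti⁴⁺ < Sc³⁺ (isoelectronic, higher Z=22 is smaller); Sc³⁺ < S²⁻ (isoelectronic, higher Z=21 is smaller); S²⁻ < Se²⁻ (same group, 1 shell fewer).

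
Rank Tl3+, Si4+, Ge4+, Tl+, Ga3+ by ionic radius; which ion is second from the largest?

Tabulating Z and e⁻: Si4+: 10 e⁻, Z=14, Ge4+: 28 e⁻, Z=32, Ga3+: 28 e⁻, Z=31, Tl3+: 78 e⁻, Z=81, Tl+: 80 e⁻, Z=81. Si4+ < Ge4+ (same group, 1 shell fewer); Ge4+ < Ga3+ (both 28 e⁻, Z=32>31); Ga3+ < Tl3+ (same group, period 4 vs 6); Tl3+ < Tl+ (higher charge on the same element).
So the order is Si4+ < Ge4+ < Ga3+ < Tl3+ < Tl+; the 2nd-largest ion is Tl3+.

Tl3+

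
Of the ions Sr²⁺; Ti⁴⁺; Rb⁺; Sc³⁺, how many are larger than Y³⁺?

Electron counts and nuclear charges: Ti⁴⁺: 18 e⁻, Z=22, Sc³⁺: 18 e⁻, Z=21, Y³⁺: 36 e⁻, Z=39, Sr²⁺: 36 e⁻, Z=38, Rb⁺: 36 e⁻, Z=37. Ti⁴⁺ < Sc³⁺ (isoelectronic, higher Z=22 is smaller); Sc³⁺ < Y³⁺ (same group, 1 shell fewer); Y³⁺ < Sr²⁺ (isoelectronic, higher Z=39 is smaller); Sr²⁺ < Rb⁺ (isoelectronic, higher Z=38 is smaller).
Placing each against Y³⁺: smaller — Ti⁴⁺, Sc³⁺; larger — Sr²⁺, Rb⁺. That's 2.

2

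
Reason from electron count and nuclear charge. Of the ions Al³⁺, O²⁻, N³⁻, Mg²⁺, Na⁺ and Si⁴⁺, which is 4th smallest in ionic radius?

Na⁺

Each ion has 10 electrons. The ranking follows nuclear charge in reverse — greater Z gives a smaller radius. Si⁴⁺ (Z=14), Al³⁺ (Z=13), Mg²⁺ (Z=12), Na⁺ (Z=11), O²⁻ (Z=8), N³⁻ (Z=7).
So the order is Si⁴⁺ < Al³⁺ < Mg²⁺ < Na⁺ < O²⁻ < N³⁻; the 4th-smallest ion is Na⁺.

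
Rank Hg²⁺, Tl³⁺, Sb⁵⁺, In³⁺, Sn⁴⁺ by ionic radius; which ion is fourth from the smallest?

Tl³⁺

Work out protons and electrons: Sb⁵⁺: 46 e⁻, Z=51, Sn⁴⁺: 46 e⁻, Z=50, In³⁺: 46 e⁻, Z=49, Tl³⁺: 78 e⁻, Z=81, Hg²⁺: 78 e⁻, Z=80. Sb⁵⁺ < Sn⁴⁺ (both 46 e⁻, Z=51>50); Sn⁴⁺ < In³⁺ (both 46 e⁻, Z=50>49); In³⁺ < Tl³⁺ (same group, period 5 vs 6); Tl³⁺ < Hg²⁺ (both 78 e⁻, Z=81>80).
So the order is Sb⁵⁺ < Sn⁴⁺ < In³⁺ < Tl³⁺ < Hg²⁺; the 4th-smallest ion is Tl³⁺.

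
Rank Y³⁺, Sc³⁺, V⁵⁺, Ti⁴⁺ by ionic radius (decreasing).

V⁵⁺: 18 e⁻, Z=23, Ti⁴⁺: 18 e⁻, Z=22, Sc³⁺: 18 e⁻, Z=21, Y³⁺: 36 e⁻, Z=39. V⁵⁺ < Ti⁴⁺ (isoelectronic, higher Z=23 is smaller); Ti⁴⁺ < Sc³⁺ (both 18 e⁻, Z=22>21); Sc³⁺ < Y³⁺ (same group, 1 shell fewer).

Y³⁺ > Sc³⁺ > Ti⁴⁺ > V⁵⁺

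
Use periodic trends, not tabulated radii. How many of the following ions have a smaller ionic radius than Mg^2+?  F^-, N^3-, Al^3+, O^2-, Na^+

1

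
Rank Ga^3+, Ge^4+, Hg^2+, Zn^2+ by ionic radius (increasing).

Ge^4+ < Ga^3+ < Zn^2+ < Hg^2+

Work out protons and electrons: Ge^4+: 28 e⁻, Z=32, Ga^3+: 28 e⁻, Z=31, Zn^2+: 28 e⁻, Z=30, Hg^2+: 78 e⁻, Z=80. Ge^4+ < Ga^3+ (both 28 e⁻, Z=32>31); Ga^3+ < Zn^2+ (both 28 e⁻, Z=31>30); Zn^2+ < Hg^2+ (same group, 2 shells fewer).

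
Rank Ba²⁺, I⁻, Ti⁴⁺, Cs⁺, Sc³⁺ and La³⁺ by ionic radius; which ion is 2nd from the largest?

Cs⁺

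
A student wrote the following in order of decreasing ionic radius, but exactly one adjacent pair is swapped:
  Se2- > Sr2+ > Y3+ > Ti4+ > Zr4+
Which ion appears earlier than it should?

Ti4+

Compare adjacent ions: both in group 4 with the same charge; Ti4+ (period 4) has the smaller radius — yet in this decreasing list Ti4+ sits before Zr4+. Nothing else is reversed, so Ti4+ should move one place to the right.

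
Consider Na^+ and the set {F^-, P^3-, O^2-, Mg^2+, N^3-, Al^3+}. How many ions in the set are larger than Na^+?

4

Al^3+ (Z=13, 10 e⁻), Mg^2+ (Z=12, 10 e⁻), Na^+ (Z=11, 10 e⁻), F^- (Z=9, 10 e⁻), O^2- (Z=8, 10 e⁻), N^3- (Z=7, 10 e⁻), P^3- (Z=15, 18 e⁻). Al^3+ < Mg^2+ (isoelectronic, higher Z=13 is smaller); Mg^2+ < Na^+ (both 10 e⁻, Z=12>11); Na^+ < F^- (isoelectronic, higher Z=11 is smaller); F^- < O^2- (isoelectronic, higher Z=9 is smaller); O^2- < N^3- (both 10 e⁻, Z=8>7); N^3- < P^3- (same group, 1 shell fewer).
Ordering all of them (including Na^+) by radius gives Al^3+ < Mg^2+ < Na^+ < F^- < O^2- < N^3- < P^3-. Count: 4.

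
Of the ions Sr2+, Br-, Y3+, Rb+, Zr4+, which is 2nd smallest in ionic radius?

Y3+

Each ion has 36 electrons. The ranking follows nuclear charge in reverse — greater Z gives a smaller radius. Zr4+ (Z=40), Y3+ (Z=39), Sr2+ (Z=38), Rb+ (Z=37), Br- (Z=35).
That gives Zr4+ < Y3+ < Sr2+ < Rb+ < Br-. From the smallest end, number 2 is Y3+.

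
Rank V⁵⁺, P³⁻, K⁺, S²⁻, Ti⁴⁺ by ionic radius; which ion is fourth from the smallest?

S²⁻

These species are isoelectronic with 18 electrons. The only difference is the number of protons: V⁵⁺ (Z=23), Ti⁴⁺ (Z=22), K⁺ (Z=19), S²⁻ (Z=16), P³⁻ (Z=15). The strongest nuclear pull (V⁵⁺) gives the smallest ion.
So the order is V⁵⁺ < Ti⁴⁺ < K⁺ < S²⁻ < P³⁻; the 4th-smallest ion is S²⁻.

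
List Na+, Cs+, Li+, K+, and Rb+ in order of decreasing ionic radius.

All are in the same group with charge +1. Radius grows down the group as n (the outermost shell) increases.

Cs+ > Rb+ > K+ > Na+ > Li+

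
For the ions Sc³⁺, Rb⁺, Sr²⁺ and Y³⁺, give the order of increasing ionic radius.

Work out protons and electrons: Sc³⁺: 18 e⁻, Z=21, Y³⁺: 36 e⁻, Z=39, Sr²⁺: 36 e⁻, Z=38, Rb⁺: 36 e⁻, Z=37. Sc³⁺ < Y³⁺ (same group, period 4 vs 5); Y³⁺ < Sr²⁺ (both 36 e⁻, Z=39>38); Sr²⁺ < Rb⁺ (both 36 e⁻, Z=38>37).

Sc³⁺ < Y³⁺ < Sr²⁺ < Rb⁺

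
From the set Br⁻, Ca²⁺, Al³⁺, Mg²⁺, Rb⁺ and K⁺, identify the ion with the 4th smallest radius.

First list Z and electron count for each: Al³⁺ has 10 e⁻ (Z=13), Mg²⁺ has 10 e⁻ (Z=12), Ca²⁺ has 18 e⁻ (Z=20), K⁺ has 18 e⁻ (Z=19), Rb⁺ has 36 e⁻ (Z=37), Br⁻ has 36 e⁻ (Z=35). Al³⁺ < Mg²⁺ (both 10 e⁻, Z=13>12); Mg²⁺ < Ca²⁺ (same group, period 3 vs 4); Ca²⁺ < K⁺ (both 18 e⁻, Z=20>19); K⁺ < Rb⁺ (same group, period 4 vs 5); Rb⁺ < Br⁻ (both 36 e⁻, Z=37>35).
So the order is Al³⁺ < Mg²⁺ < Ca²⁺ < K⁺ < Rb⁺ < Br⁻; the 4th-smallest ion is K⁺.

K⁺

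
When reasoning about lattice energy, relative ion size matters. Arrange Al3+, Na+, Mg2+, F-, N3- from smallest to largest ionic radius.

Al3+ < Mg2+ < Na+ < F- < N3-

All of these have 10 electrons (isoelectronic). With the same electron cloud, the ion with the most protons pulls it in tightest. Nuclear charges: Al3+ (Z=13), Mg2+ (Z=12), Na+ (Z=11), F- (Z=9), N3- (Z=7). Highest Z is smallest.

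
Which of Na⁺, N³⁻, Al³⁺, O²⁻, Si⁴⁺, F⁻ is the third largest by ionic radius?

Isoelectronic series (10 e⁻ each). Size is set by nuclear charge: more protons means a smaller ion. Si⁴⁺ (Z=14), Al³⁺ (Z=13), Na⁺ (Z=11), F⁻ (Z=9), O²⁻ (Z=8), N³⁻ (Z=7).
So the order is Si⁴⁺ < Al³⁺ < Na⁺ < F⁻ < O²⁻ < N³⁻; the 3rd-largest ion is F⁻.

F⁻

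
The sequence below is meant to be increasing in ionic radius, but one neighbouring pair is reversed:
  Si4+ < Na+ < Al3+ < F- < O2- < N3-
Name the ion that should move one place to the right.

Na+

Check each adjacent pair. Na+ and Al3+ are reversed: both have 10 electrons but Z(Al)=13 > Z(Na)=11, so Al3+ should be the smaller of the two. No other neighbouring pair contradicts the periodic trends, so Na+ is the ion listed too early.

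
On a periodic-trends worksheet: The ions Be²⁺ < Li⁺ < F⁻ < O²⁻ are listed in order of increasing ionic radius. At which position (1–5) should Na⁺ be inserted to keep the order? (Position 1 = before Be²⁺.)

3

First list Z and electron count for each: Be²⁺ (Z=4, 2 e⁻), Li⁺ (Z=3, 2 e⁻), Na⁺ (Z=11, 10 e⁻), F⁻ (Z=9, 10 e⁻), O²⁻ (Z=8, 10 e⁻). Be²⁺ < Li⁺ (both 2 e⁻, Z=4>3); Li⁺ < Na⁺ (same group, 1 shell fewer); Na⁺ < F⁻ (isoelectronic, higher Z=11 is smaller); F⁻ < O²⁻ (isoelectronic, higher Z=9 is smaller).
Merged order: Be²⁺ < Li⁺ < Na⁺ < F⁻ < O²⁻ — Na⁺ is number 3.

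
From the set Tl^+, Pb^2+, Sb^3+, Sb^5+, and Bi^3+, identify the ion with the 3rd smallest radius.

Electron counts and nuclear charges: Sb^5+ (Z=51, 46 e⁻), Sb^3+ (Z=51, 48 e⁻), Bi^3+ (Z=83, 80 e⁻), Pb^2+ (Z=82, 80 e⁻), Tl^+ (Z=81, 80 e⁻). Sb^5+ < Sb^3+ (higher charge on the same element); Sb^3+ < Bi^3+ (same group, 1 shell fewer); Bi^3+ < Pb^2+ (both 80 e⁻, Z=83>82); Pb^2+ < Tl^+ (both 80 e⁻, Z=82>81).
So the order is Sb^5+ < Sb^3+ < Bi^3+ < Pb^2+ < Tl^+; the 3rd-smallest ion is Bi^3+.

Bi^3+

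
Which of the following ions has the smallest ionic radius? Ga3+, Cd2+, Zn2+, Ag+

Ga3+

First list Z and electron count for each: Ga3+ (Z=31, 28 e⁻), Zn2+ (Z=30, 28 e⁻), Cd2+ (Z=48, 46 e⁻), Ag+ (Z=47, 46 e⁻). Ga3+ < Zn2+ (isoelectronic, higher Z=31 is smaller); Zn2+ < Cd2+ (same group, 1 shell fewer); Cd2+ < Ag+ (both 46 e⁻, Z=48>47).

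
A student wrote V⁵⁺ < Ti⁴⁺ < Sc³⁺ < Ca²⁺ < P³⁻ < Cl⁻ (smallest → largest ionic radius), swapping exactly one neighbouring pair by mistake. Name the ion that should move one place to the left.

Cl⁻

The pair P³⁻, Cl⁻ is the wrong way round — Cl⁻ and P³⁻ share 18 electrons; the higher nuclear charge on Cl (Z=17) contracts it more, so Cl⁻ < P³⁻. All other adjacent pairs agree with periodic trends, so Cl⁻ is the misplaced ion.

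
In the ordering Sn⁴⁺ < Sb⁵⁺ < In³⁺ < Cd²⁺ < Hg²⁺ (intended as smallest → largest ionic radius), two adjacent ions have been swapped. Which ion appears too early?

Compare adjacent ions: they are isoelectronic (46 e⁻) and Sb has more protons than Sn (51 vs 50), making Sb⁵⁺ smaller — yet in this increasing list Sn⁴⁺ sits before Sb⁵⁺. Nothing else is reversed, so Sn⁴⁺ should move one place to the right.

Sn⁴⁺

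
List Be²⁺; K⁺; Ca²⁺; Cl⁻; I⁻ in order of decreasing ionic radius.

Work out protons and electrons: Be²⁺ (Z=4, 2 e⁻), Ca²⁺ (Z=20, 18 e⁻), K⁺ (Z=19, 18 e⁻), Cl⁻ (Z=17, 18 e⁻), I⁻ (Z=53, 54 e⁻). Be²⁺ < Ca²⁺ (same group, 2 shells fewer); Ca²⁺ < K⁺ (isoelectronic, higher Z=20 is smaller); K⁺ < Cl⁻ (both 18 e⁻, Z=19>17); Cl⁻ < I⁻ (same group, period 3 vs 5).

I⁻ > Cl⁻ > K⁺ > Ca²⁺ > Be²⁺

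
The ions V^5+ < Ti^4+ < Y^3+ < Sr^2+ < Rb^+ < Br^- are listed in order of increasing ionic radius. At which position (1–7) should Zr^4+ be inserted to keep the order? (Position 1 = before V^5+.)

3

Tabulating Z and e⁻: V^5+: 18 e⁻, Z=23, Ti^4+: 18 e⁻, Z=22, Zr^4+: 36 e⁻, Z=40, Y^3+: 36 e⁻, Z=39, Sr^2+: 36 e⁻, Z=38, Rb^+: 36 e⁻, Z=37, Br^-: 36 e⁻, Z=35. V^5+ < Ti^4+ (isoelectronic, higher Z=23 is smaller); Ti^4+ < Zr^4+ (same group, period 4 vs 5); Zr^4+ < Y^3+ (isoelectronic, higher Z=40 is smaller); Y^3+ < Sr^2+ (both 36 e⁻, Z=39>38); Sr^2+ < Rb^+ (both 36 e⁻, Z=38>37); Rb^+ < Br^- (isoelectronic, higher Z=37 is smaller).
Merged order: V^5+ < Ti^4+ < Zr^4+ < Y^3+ < Sr^2+ < Rb^+ < Br^- — Zr^4+ is number 3.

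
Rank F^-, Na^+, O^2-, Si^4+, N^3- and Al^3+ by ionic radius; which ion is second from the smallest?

Al^3+

Isoelectronic series (10 e⁻ each). Size is set by nuclear charge: more protons means a smaller ion. Si^4+ (Z=14), Al^3+ (Z=13), Na^+ (Z=11), F^- (Z=9), O^2- (Z=8), N^3- (Z=7).
Ordering: Si^4+ < Al^3+ < Na^+ < F^- < O^2- < N^3-. The second smallest is Al^3+.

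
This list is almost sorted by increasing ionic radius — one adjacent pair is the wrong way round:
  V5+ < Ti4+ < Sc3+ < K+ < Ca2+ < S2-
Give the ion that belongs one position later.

Compare adjacent ions: they are isoelectronic (18 e⁻) and Ca has more protons than K (20 vs 19), making Ca2+ smaller — yet in this increasing list K+ sits before Ca2+. Nothing else is reversed, so K+ should move one place to the right.

K+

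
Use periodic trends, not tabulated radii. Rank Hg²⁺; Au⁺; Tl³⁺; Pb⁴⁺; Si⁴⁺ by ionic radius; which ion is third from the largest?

Si⁴⁺ has 10 e⁻ (Z=14), Pb⁴⁺ has 78 e⁻ (Z=82), Tl³⁺ has 78 e⁻ (Z=81), Hg²⁺ has 78 e⁻ (Z=80), Au⁺ has 78 e⁻ (Z=79). Si⁴⁺ < Pb⁴⁺ (same group, 3 shells fewer); Pb⁴⁺ < Tl³⁺ (isoelectronic, higher Z=82 is smaller); Tl³⁺ < Hg²⁺ (isoelectronic, higher Z=81 is smaller); Hg²⁺ < Au⁺ (isoelectronic, higher Z=80 is smaller).
Ordering: Si⁴⁺ < Pb⁴⁺ < Tl³⁺ < Hg²⁺ < Au⁺. The third largest is Tl³⁺.

Tl³⁺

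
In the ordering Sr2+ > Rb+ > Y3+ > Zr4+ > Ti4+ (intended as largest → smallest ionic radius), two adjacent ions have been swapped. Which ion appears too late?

Rb+

Scanning neighbour by neighbour, only Sr2+/Rb+ violates a trend: Sr2+ and Rb+ share 36 electrons; the higher nuclear charge on Sr (Z=38) contracts it more, so Sr2+ < Rb+. That makes Rb+ the one sitting a position late relative to where it belongs.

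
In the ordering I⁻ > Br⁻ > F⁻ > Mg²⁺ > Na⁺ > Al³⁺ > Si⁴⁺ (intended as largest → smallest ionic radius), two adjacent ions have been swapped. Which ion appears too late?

Na⁺

The pair Mg²⁺, Na⁺ is the wrong way round — both have 10 electrons but Z(Mg)=12 > Z(Na)=11, so Mg²⁺ should be the smaller of the two. All other adjacent pairs agree with periodic trends, so Na⁺ is the misplaced ion.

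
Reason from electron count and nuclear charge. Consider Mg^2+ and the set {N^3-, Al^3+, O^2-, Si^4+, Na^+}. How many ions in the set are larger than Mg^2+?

Each ion has 10 electrons. The ranking follows nuclear charge in reverse — greater Z gives a smaller radius. Si^4+ (Z=14), Al^3+ (Z=13), Mg^2+ (Z=12), Na^+ (Z=11), O^2- (Z=8), N^3- (Z=7).
Ordering all of them (including Mg^2+) by radius gives Si^4+ < Al^3+ < Mg^2+ < Na^+ < O^2- < N^3-. That's 3.

3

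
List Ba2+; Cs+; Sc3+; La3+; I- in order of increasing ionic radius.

Electron counts and nuclear charges: Sc3+ has 18 e⁻ (Z=21), La3+ has 54 e⁻ (Z=57), Ba2+ has 54 e⁻ (Z=56), Cs+ has 54 e⁻ (Z=55), I- has 54 e⁻ (Z=53). Sc3+ < La3+ (same group, 2 shells fewer); La3+ < Ba2+ (both 54 e⁻, Z=57>56); Ba2+ < Cs+ (both 54 e⁻, Z=56>55); Cs+ < I- (isoelectronic, higher Z=55 is smaller).

Sc3+ < La3+ < Ba2+ < Cs+ < I-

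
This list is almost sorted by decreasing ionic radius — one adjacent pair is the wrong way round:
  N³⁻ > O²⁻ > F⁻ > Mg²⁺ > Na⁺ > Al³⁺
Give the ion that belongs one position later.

Mg²⁺

Compare adjacent ions: both have 10 electrons but Z(Mg)=12 > Z(Na)=11, so Mg²⁺ should be the smaller of the two — yet in this decreasing list Mg²⁺ sits before Na⁺. Nothing else is reversed, so Mg²⁺ should move one place to the right.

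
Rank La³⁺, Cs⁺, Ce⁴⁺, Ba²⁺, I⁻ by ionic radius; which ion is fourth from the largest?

La³⁺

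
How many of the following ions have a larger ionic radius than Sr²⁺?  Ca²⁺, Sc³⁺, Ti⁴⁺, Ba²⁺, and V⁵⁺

1

V⁵⁺ has 18 e⁻ (Z=23), Ti⁴⁺ has 18 e⁻ (Z=22), Sc³⁺ has 18 e⁻ (Z=21), Ca²⁺ has 18 e⁻ (Z=20), Sr²⁺ has 36 e⁻ (Z=38), Ba²⁺ has 54 e⁻ (Z=56). V⁵⁺ < Ti⁴⁺ (isoelectronic, higher Z=23 is smaller); Ti⁴⁺ < Sc³⁺ (isoelectronic, higher Z=22 is smaller); Sc³⁺ < Ca²⁺ (both 18 e⁻, Z=21>20); Ca²⁺ < Sr²⁺ (same group, 1 shell fewer); Sr²⁺ < Ba²⁺ (same group, 1 shell fewer).
Placing each against Sr²⁺: smaller — V⁵⁺, Ti⁴⁺, Sc³⁺, Ca²⁺; larger — Ba²⁺. So 1 is larger.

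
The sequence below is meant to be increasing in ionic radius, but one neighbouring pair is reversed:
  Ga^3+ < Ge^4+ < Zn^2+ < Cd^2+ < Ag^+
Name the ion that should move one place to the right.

Ga^3+

Scanning neighbour by neighbour, only Ga^3+/Ge^4+ violates a trend: they are isoelectronic (28 e⁻) and Ge has more protons than Ga (32 vs 31), making Ge^4+ smaller. That makes Ga^3+ the one sitting a position early relative to where it belongs.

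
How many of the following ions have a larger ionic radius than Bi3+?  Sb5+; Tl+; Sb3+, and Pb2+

2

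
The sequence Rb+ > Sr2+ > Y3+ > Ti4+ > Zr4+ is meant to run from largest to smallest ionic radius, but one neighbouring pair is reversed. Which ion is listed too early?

Ti4+

Scanning neighbour by neighbour, only Ti4+/Zr4+ violates a trend: Ti4+ and Zr4+ are in one column with the same charge; the lighter period-4 ion has one fewer shell and is smaller. That makes Ti4+ the one sitting a position early relative to where it belongs.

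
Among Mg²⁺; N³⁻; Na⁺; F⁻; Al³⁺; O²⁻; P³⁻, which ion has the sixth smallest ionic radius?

N³⁻

Work out protons and electrons: Al³⁺: 10 e⁻, Z=13, Mg²⁺: 10 e⁻, Z=12, Na⁺: 10 e⁻, Z=11, F⁻: 10 e⁻, Z=9, O²⁻: 10 e⁻, Z=8, N³⁻: 10 e⁻, Z=7, P³⁻: 18 e⁻, Z=15. Al³⁺ < Mg²⁺ (both 10 e⁻, Z=13>12); Mg²⁺ < Na⁺ (isoelectronic, higher Z=12 is smaller); Na⁺ < F⁻ (isoelectronic, higher Z=11 is smaller); F⁻ < O²⁻ (isoelectronic, higher Z=9 is smaller); O²⁻ < N³⁻ (both 10 e⁻, Z=8>7); N³⁻ < P³⁻ (same group, 1 shell fewer).
That gives Al³⁺ < Mg²⁺ < Na⁺ < F⁻ < O²⁻ < N³⁻ < P³⁻. From the smallest end, number 6 is N³⁻.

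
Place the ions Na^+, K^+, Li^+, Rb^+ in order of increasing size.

Li^+ < Na^+ < K^+ < Rb^+

Same group, same charge. Going down the group adds an extra shell of electrons, so the ion gets larger: Li^+ is highest in the group and smallest.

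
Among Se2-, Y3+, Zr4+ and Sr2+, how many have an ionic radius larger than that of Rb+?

1

These species are isoelectronic with 36 electrons. The only difference is the number of protons: Zr4+ (Z=40), Y3+ (Z=39), Sr2+ (Z=38), Rb+ (Z=37), Se2- (Z=34). The strongest nuclear pull (Zr4+) gives the smallest ion.
Relative to Rb+, the ions that are larger are Se2-. That's 1.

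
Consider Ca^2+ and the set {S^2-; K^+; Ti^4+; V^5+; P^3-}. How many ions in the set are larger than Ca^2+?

All of these have 18 electrons (isoelectronic). With the same electron cloud, the ion with the most protons pulls it in tightest. Nuclear charges: V^5+ (Z=23), Ti^4+ (Z=22), Ca^2+ (Z=20), K^+ (Z=19), S^2- (Z=16), P^3- (Z=15). Highest Z is smallest.
Relative to Ca^2+, the ions that are larger are K^+, S^2-, P^3-. That's 3.

3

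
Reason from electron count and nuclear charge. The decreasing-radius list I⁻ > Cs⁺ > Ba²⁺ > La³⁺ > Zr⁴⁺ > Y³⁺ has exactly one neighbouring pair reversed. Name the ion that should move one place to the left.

Check each adjacent pair. Zr⁴⁺ and Y³⁺ are reversed: they are isoelectronic (36 e⁻) and Zr has more protons than Y (40 vs 39), making Zr⁴⁺ smaller. No other neighbouring pair contradicts the periodic trends, so Y³⁺ is the ion listed too late.

Y³⁺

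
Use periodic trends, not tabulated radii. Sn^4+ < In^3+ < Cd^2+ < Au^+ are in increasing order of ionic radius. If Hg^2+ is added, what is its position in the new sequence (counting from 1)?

4

Work out protons and electrons: Sn^4+ has 46 e⁻ (Z=50), In^3+ has 46 e⁻ (Z=49), Cd^2+ has 46 e⁻ (Z=48), Hg^2+ has 78 e⁻ (Z=80), Au^+ has 78 e⁻ (Z=79). Sn^4+ < In^3+ (both 46 e⁻, Z=50>49); In^3+ < Cd^2+ (both 46 e⁻, Z=49>48); Cd^2+ < Hg^2+ (same group, 1 shell fewer); Hg^2+ < Au^+ (isoelectronic, higher Z=80 is smaller).
Merged order: Sn^4+ < In^3+ < Cd^2+ < Hg^2+ < Au^+ — Hg^2+ is number 4.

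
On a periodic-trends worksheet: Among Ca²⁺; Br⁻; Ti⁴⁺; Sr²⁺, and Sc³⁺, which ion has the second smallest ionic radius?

Sc³⁺

Tabulating Z and e⁻: Ti⁴⁺ has 18 e⁻ (Z=22), Sc³⁺ has 18 e⁻ (Z=21), Ca²⁺ has 18 e⁻ (Z=20), Sr²⁺ has 36 e⁻ (Z=38), Br⁻ has 36 e⁻ (Z=35). Ti⁴⁺ < Sc³⁺ (both 18 e⁻, Z=22>21); Sc³⁺ < Ca²⁺ (isoelectronic, higher Z=21 is smaller); Ca²⁺ < Sr²⁺ (same group, period 4 vs 5); Sr²⁺ < Br⁻ (both 36 e⁻, Z=38>35).
Ordering: Ti⁴⁺ < Sc³⁺ < Ca²⁺ < Sr²⁺ < Br⁻. The second smallest is Sc³⁺.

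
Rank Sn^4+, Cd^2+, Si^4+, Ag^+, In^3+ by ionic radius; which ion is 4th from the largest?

Sn^4+

Tabulating Z and e⁻: Si^4+ (Z=14, 10 e⁻), Sn^4+ (Z=50, 46 e⁻), In^3+ (Z=49, 46 e⁻), Cd^2+ (Z=48, 46 e⁻), Ag^+ (Z=47, 46 e⁻). Si^4+ < Sn^4+ (same group, period 3 vs 5); Sn^4+ < In^3+ (both 46 e⁻, Z=50>49); In^3+ < Cd^2+ (both 46 e⁻, Z=49>48); Cd^2+ < Ag^+ (isoelectronic, higher Z=48 is smaller).
Ordering: Si^4+ < Sn^4+ < In^3+ < Cd^2+ < Ag^+. The 4th largest is Sn^4+.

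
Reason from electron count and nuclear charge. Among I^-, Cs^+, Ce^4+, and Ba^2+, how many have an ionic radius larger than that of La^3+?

Each ion has 54 electrons. The ranking follows nuclear charge in reverse — greater Z gives a smaller radius. Ce^4+ (Z=58), La^3+ (Z=57), Ba^2+ (Z=56), Cs^+ (Z=55), I^- (Z=53).
Ordering all of them (including La^3+) by radius gives Ce^4+ < La^3+ < Ba^2+ < Cs^+ < I^-. Count: 3.

3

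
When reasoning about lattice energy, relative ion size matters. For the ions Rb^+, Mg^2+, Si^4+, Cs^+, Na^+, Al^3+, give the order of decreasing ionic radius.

First list Z and electron count for each: Si^4+ (Z=14, 10 e⁻), Al^3+ (Z=13, 10 e⁻), Mg^2+ (Z=12, 10 e⁻), Na^+ (Z=11, 10 e⁻), Rb^+ (Z=37, 36 e⁻), Cs^+ (Z=55, 54 e⁻). Si^4+ < Al^3+ (isoelectronic, higher Z=14 is smaller); Al^3+ < Mg^2+ (both 10 e⁻, Z=13>12); Mg^2+ < Na^+ (isoelectronic, higher Z=12 is smaller); Na^+ < Rb^+ (same group, 2 shells fewer); Rb^+ < Cs^+ (same group, 1 shell fewer).

Cs^+ > Rb^+ > Na^+ > Mg^2+ > Al^3+ > Si^4+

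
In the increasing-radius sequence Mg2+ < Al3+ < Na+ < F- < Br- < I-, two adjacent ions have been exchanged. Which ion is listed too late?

Al3+

Compare adjacent ions: both have 10 electrons but Z(Al)=13 > Z(Mg)=12, so Al3+ should be the smaller of the two — yet in this increasing list Mg2+ sits before Al3+. Nothing else is reversed, so Al3+ should move one place to the left.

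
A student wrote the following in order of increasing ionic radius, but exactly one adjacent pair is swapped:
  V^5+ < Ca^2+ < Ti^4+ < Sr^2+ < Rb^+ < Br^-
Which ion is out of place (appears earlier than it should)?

Ca^2+

Check each adjacent pair. Ca^2+ and Ti^4+ are reversed: both have 18 electrons but Z(Ti)=22 > Z(Ca)=20, so Ti^4+ should be the smaller of the two. No other neighbouring pair contradicts the periodic trends, so Ca^2+ is the ion listed too early.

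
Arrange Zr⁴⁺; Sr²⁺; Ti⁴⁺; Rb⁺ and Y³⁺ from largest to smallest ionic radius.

First list Z and electron count for each: Ti⁴⁺ has 18 e⁻ (Z=22), Zr⁴⁺ has 36 e⁻ (Z=40), Y³⁺ has 36 e⁻ (Z=39), Sr²⁺ has 36 e⁻ (Z=38), Rb⁺ has 36 e⁻ (Z=37). Ti⁴⁺ < Zr⁴⁺ (same group, period 4 vs 5); Zr⁴⁺ < Y³⁺ (isoelectronic, higher Z=40 is smaller); Y³⁺ < Sr²⁺ (isoelectronic, higher Z=39 is smaller); Sr²⁺ < Rb⁺ (isoelectronic, higher Z=38 is smaller).

Rb⁺ > Sr²⁺ > Y³⁺ > Zr⁴⁺ > Ti⁴⁺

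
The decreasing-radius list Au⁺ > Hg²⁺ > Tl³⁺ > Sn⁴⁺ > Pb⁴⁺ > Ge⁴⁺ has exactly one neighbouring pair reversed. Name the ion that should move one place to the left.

Pb⁴⁺

Check each adjacent pair. Sn⁴⁺ and Pb⁴⁺ are reversed: both in group 14 with the same charge; Sn⁴⁺ (period 5) has the smaller radius. No other neighbouring pair contradicts the periodic trends, so Pb⁴⁺ is the ion listed too late.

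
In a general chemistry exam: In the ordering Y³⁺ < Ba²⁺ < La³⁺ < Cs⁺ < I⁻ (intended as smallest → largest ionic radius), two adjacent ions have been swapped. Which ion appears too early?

Ba²⁺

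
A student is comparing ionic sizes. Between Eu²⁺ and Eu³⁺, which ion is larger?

These are all Eu ions. Removing more electrons (higher positive charge) pulls the remaining electrons in closer, so Eu³⁺ is smallest and Eu²⁺ is largest.

Eu²⁺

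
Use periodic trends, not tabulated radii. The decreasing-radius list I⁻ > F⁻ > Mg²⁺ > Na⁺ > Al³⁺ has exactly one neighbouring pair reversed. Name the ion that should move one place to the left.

Na⁺

Scanning neighbour by neighbour, only Mg²⁺/Na⁺ violates a trend: they are isoelectronic (10 e⁻) and Mg has more protons than Na (12 vs 11), making Mg²⁺ smaller. That makes Na⁺ the one sitting a position late relative to where it belongs.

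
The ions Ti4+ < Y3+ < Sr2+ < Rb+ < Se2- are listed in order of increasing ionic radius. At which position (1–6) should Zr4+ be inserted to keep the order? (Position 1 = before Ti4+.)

2

First list Z and electron count for each: Ti4+ (Z=22, 18 e⁻), Zr4+ (Z=40, 36 e⁻), Y3+ (Z=39, 36 e⁻), Sr2+ (Z=38, 36 e⁻), Rb+ (Z=37, 36 e⁻), Se2- (Z=34, 36 e⁻). Ti4+ < Zr4+ (same group, period 4 vs 5); Zr4+ < Y3+ (both 36 e⁻, Z=40>39); Y3+ < Sr2+ (both 36 e⁻, Z=39>38); Sr2+ < Rb+ (both 36 e⁻, Z=38>37); Rb+ < Se2- (both 36 e⁻, Z=37>34).
Merged order: Ti4+ < Zr4+ < Y3+ < Sr2+ < Rb+ < Se2- — Zr4+ is number 2.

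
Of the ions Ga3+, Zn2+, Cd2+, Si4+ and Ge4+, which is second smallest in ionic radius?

Ge4+

First list Z and electron count for each: Si4+: 10 e⁻, Z=14, Ge4+: 28 e⁻, Z=32, Ga3+: 28 e⁻, Z=31, Zn2+: 28 e⁻, Z=30, Cd2+: 46 e⁻, Z=48. Si4+ < Ge4+ (same group, 1 shell fewer); Ge4+ < Ga3+ (isoelectronic, higher Z=32 is smaller); Ga3+ < Zn2+ (isoelectronic, higher Z=31 is smaller); Zn2+ < Cd2+ (same group, period 4 vs 5).
Ordering: Si4+ < Ge4+ < Ga3+ < Zn2+ < Cd2+. The second smallest is Ge4+.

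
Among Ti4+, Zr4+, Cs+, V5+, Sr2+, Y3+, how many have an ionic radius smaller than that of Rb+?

First list Z and electron count for each: V5+ has 18 e⁻ (Z=23), Ti4+ has 18 e⁻ (Z=22), Zr4+ has 36 e⁻ (Z=40), Y3+ has 36 e⁻ (Z=39), Sr2+ has 36 e⁻ (Z=38), Rb+ has 36 e⁻ (Z=37), Cs+ has 54 e⁻ (Z=55). V5+ < Ti4+ (isoelectronic, higher Z=23 is smaller); Ti4+ < Zr4+ (same group, period 4 vs 5); Zr4+ < Y3+ (isoelectronic, higher Z=40 is smaller); Y3+ < Sr2+ (both 36 e⁻, Z=39>38); Sr2+ < Rb+ (both 36 e⁻, Z=38>37); Rb+ < Cs+ (same group, 1 shell fewer).
Placing each against Rb+: smaller — V5+, Ti4+, Zr4+, Y3+, Sr2+; larger — Cs+. Count: 5.

5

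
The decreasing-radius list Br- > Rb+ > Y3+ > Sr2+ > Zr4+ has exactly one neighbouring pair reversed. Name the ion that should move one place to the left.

Sr2+

Check each adjacent pair. Y3+ and Sr2+ are reversed: Y3+ and Sr2+ share 36 electrons; the higher nuclear charge on Y (Z=39) contracts it more, so Y3+ < Sr2+. No other neighbouring pair contradicts the periodic trends, so Sr2+ is the ion listed too late.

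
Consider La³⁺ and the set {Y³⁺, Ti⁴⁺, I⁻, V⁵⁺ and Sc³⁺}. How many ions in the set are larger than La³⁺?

First list Z and electron count for each: V⁵⁺ has 18 e⁻ (Z=23), Ti⁴⁺ has 18 e⁻ (Z=22), Sc³⁺ has 18 e⁻ (Z=21), Y³⁺ has 36 e⁻ (Z=39), La³⁺ has 54 e⁻ (Z=57), I⁻ has 54 e⁻ (Z=53). V⁵⁺ < Ti⁴⁺ (isoelectronic, higher Z=23 is smaller); Ti⁴⁺ < Sc³⁺ (both 18 e⁻, Z=22>21); Sc³⁺ < Y³⁺ (same group, period 4 vs 5); Y³⁺ < La³⁺ (same group, period 5 vs 6); La³⁺ < I⁻ (isoelectronic, higher Z=57 is smaller).
Ordering all of them (including La³⁺) by radius gives V⁵⁺ < Ti⁴⁺ < Sc³⁺ < Y³⁺ < La³⁺ < I⁻. That's 1.

1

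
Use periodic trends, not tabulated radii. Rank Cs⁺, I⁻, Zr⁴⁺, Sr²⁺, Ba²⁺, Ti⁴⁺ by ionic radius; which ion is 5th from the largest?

Zr⁴⁺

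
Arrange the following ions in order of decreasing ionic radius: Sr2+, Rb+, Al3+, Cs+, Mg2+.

Cs+ > Rb+ > Sr2+ > Mg2+ > Al3+

Al3+ has 10 e⁻ (Z=13), Mg2+ has 10 e⁻ (Z=12), Sr2+ has 36 e⁻ (Z=38), Rb+ has 36 e⁻ (Z=37), Cs+ has 54 e⁻ (Z=55). Al3+ < Mg2+ (both 10 e⁻, Z=13>12); Mg2+ < Sr2+ (same group, 2 shells fewer); Sr2+ < Rb+ (both 36 e⁻, Z=38>37); Rb+ < Cs+ (same group, period 5 vs 6).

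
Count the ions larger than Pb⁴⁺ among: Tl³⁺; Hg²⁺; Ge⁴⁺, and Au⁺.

3

Electron counts and nuclear charges: Ge⁴⁺ has 28 e⁻ (Z=32), Pb⁴⁺ has 78 e⁻ (Z=82), Tl³⁺ has 78 e⁻ (Z=81), Hg²⁺ has 78 e⁻ (Z=80), Au⁺ has 78 e⁻ (Z=79). Ge⁴⁺ < Pb⁴⁺ (same group, 2 shells fewer); Pb⁴⁺ < Tl³⁺ (both 78 e⁻, Z=82>81); Tl³⁺ < Hg²⁺ (both 78 e⁻, Z=81>80); Hg²⁺ < Au⁺ (both 78 e⁻, Z=80>79).
Placing each against Pb⁴⁺: smaller — Ge⁴⁺; larger — Tl³⁺, Hg²⁺, Au⁺. That's 3.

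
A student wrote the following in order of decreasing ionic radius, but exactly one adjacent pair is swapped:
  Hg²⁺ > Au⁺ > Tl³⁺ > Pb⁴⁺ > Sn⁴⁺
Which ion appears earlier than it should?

Hg²⁺

The pair Hg²⁺, Au⁺ is the wrong way round — both have 78 electrons but Z(Hg)=80 > Z(Au)=79, so Hg²⁺ should be the smaller of the two. All other adjacent pairs agree with periodic trends, so Hg²⁺ is the misplaced ion.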